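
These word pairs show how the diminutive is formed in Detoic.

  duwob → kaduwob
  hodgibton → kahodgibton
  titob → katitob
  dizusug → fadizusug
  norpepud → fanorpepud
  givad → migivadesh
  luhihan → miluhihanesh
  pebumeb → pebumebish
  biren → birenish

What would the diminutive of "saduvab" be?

misaduvabesh

norpepud and givad both end in -d yet inflect differently (fanorpepud, migivadesh), so the final letter is not what conditions the rule; the last vowel is.
"saduvab" has last vowel 'a'. The stems whose last vowel is 'a' (givad → migivadesh, luhihan → miluhihanesh) add mi- … -esh around the stem.
The other patterns: stems whose last vowel is 'o' add the prefix ka-; stems whose last vowel is 'u' add the prefix fa-; stems whose last vowel is 'e' add -ish.
So saduvab → misaduvabesh.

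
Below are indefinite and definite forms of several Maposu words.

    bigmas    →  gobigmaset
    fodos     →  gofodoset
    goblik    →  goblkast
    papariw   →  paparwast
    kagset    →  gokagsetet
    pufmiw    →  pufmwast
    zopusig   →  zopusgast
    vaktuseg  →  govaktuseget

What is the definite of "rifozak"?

"rifozak" has last vowel 'a'. The one such stem in the data (bigmas → gobigmaset) adds go- … -et around the stem, so the same rule applies.
The other pattern: stems whose last vowel is 'i' delete the last vowel and add -ast.
So rifozak → gorifozaket.

gorifozaket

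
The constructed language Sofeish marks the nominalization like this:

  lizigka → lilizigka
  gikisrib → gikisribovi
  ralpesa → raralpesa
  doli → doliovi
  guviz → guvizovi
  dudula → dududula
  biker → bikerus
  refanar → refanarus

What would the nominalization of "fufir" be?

fufirus

refanar and ralpesa both have last vowel 'a' yet inflect differently (refanarus, raralpesa), so the last vowel is not what conditions the rule; the final letter is.
"fufir" ends in -r. The stems ending in -r (biker → bikerus, refanar → refanarus) add -us.
So fufir → fufirus.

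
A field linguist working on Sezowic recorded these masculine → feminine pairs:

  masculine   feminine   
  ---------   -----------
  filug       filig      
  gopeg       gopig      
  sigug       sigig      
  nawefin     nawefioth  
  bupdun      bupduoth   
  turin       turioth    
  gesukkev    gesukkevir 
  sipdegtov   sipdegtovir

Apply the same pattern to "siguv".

filug and bupdun both have last vowel 'u' yet inflect differently (filig, bupduoth), so the last vowel is not what conditions the rule; the final letter is.
"siguv" ends in -v. The stems ending in -v (gesukkev → gesukkevir, sipdegtov → sipdegtovir) add -ir.
So siguv → siguvir.

siguvir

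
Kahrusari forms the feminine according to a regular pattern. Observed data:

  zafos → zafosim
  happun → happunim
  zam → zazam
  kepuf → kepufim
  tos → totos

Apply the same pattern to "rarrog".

rarrogim

tos and zafos both end in -s yet inflect differently (totos, zafosim), so the final letter is not what conditions the rule; the number of vowels is.
"rarrog" has 2 vowels. The stems with 2 vowels (zafos → zafosim, happun → happunim, kepuf → kepufim) add -im.
The other pattern: stems with 1 vowel repeat the first consonant+vowel as a prefix.
So rarrog → rarrogim.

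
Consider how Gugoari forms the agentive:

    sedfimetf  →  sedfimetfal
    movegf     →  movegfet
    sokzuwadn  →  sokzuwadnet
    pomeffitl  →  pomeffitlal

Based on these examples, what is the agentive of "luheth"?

luhethal

sedfimetf and movegf both end in -f yet inflect differently (sedfimetfal, movegfet), so the final letter is not what conditions the rule; the second-to-last letter is.
"luheth" has second-to-last letter 't'. The stems whose second-to-last letter is 't' (sedfimetf → sedfimetfal, pomeffitl → pomeffitlal) add -al.
So luheth → luhethal.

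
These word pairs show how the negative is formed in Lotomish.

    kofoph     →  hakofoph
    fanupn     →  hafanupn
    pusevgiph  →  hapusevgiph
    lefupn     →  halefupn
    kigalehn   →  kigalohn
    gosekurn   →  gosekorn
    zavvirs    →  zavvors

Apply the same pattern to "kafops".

"kafops" has second-to-last letter 'p'. The stems whose second-to-last letter is 'p' (kofoph → hakofoph, fanupn → hafanupn, pusevgiph → hapusevgiph) add the prefix ha-.
So kafops → hakafops.

hakafops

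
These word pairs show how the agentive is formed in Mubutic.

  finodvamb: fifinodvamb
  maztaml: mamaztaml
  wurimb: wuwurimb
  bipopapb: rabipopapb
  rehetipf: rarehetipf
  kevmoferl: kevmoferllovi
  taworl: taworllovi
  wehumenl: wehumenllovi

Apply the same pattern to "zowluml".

zozowluml

"zowluml" has second-to-last letter 'm'. The stems whose second-to-last letter is 'm' (finodvamb → fifinodvamb, maztaml → mamaztaml, wurimb → wuwurimb) repeat the first consonant+vowel as a prefix.
The other patterns: stems whose second-to-last letter is 'p' add the prefix ra-; stems whose second-to-last letter is 'n' or 'r' double the final consonant and add -ovi.
So zowluml → zozowluml.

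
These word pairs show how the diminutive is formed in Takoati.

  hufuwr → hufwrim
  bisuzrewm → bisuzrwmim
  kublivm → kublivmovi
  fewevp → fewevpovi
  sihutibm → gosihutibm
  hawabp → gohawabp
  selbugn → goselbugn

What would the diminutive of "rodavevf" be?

bisuzrewm and kublivm both end in -m yet inflect differently (bisuzrwmim, kublivmovi), so the final letter is not what conditions the rule; the second-to-last letter is.
"rodavevf" has second-to-last letter 'v'. The stems whose second-to-last letter is 'v' (kublivm → kublivmovi, fewevp → fewevpovi) add -ovi.
The other patterns: stems whose second-to-last letter is 'w' delete the last vowel and add -im; stems whose second-to-last letter is 'b' or 'g' add the prefix go-.
So rodavevf → rodavevfovi.

rodavevfovi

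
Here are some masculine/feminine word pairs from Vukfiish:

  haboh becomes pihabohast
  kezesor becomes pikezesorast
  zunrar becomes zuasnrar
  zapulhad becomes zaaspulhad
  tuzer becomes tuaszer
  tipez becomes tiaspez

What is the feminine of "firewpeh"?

"firewpeh" has last vowel 'e'. The stems whose last vowel is 'e' (tuzer → tuaszer, tipez → tiaspez) insert -as- after the first vowel.
So firewpeh → fiasrewpeh.

fiasrewpeh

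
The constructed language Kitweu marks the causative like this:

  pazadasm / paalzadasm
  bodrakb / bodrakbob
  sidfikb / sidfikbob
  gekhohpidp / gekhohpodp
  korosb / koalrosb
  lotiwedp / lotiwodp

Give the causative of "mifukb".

mifukbob

korosb and sidfikb both end in -b yet inflect differently (koalrosb, sidfikbob), so the final letter is not what conditions the rule; the second-to-last letter is.
"mifukb" has second-to-last letter 'k'. The stems whose second-to-last letter is 'k' (sidfikb → sidfikbob, bodrakb → bodrakbob) add -ob.
The other patterns: stems whose second-to-last letter is 'd' change the last vowel to 'o'; stems whose second-to-last letter is 's' insert -al- after the first vowel.
So mifukb → mifukbob.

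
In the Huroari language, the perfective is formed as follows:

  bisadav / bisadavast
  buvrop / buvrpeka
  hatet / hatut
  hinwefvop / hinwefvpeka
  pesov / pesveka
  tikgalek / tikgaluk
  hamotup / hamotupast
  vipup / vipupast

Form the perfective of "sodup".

sodupast

"sodup" has last vowel 'u'. The stems whose last vowel is 'u' (hamotup → hamotupast, vipup → vipupast) add -ast.
The other patterns: stems whose last vowel is 'o' delete the last vowel and add -eka; stems whose last vowel is 'e' change the last vowel to 'u'.
So sodup → sodupast.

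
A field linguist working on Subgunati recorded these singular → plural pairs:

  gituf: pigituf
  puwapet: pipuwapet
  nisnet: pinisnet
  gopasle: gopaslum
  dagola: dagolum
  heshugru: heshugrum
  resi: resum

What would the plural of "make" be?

makum

puwapet and gopasle both have last vowel 'e' yet inflect differently (pipuwapet, gopaslum), so the last vowel is not what conditions the rule; whether the stem ends in a vowel or a consonant is.
"make" ends in a vowel. The stems ending in a vowel (gopasle → gopaslum, dagola → dagolum, heshugru → heshugrum) drop the final letter and add -um.
The other pattern: stems ending in a consonant add the prefix pi-.
So make → makum.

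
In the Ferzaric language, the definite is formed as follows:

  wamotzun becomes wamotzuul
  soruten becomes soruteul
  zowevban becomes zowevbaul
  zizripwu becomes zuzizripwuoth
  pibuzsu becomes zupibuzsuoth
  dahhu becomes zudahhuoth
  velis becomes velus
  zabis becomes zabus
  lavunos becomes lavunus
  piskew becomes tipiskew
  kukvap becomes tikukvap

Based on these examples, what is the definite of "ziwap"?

wamotzun and zizripwu both have last vowel 'u' yet inflect differently (wamotzuul, zuzizripwuoth), so the last vowel is not what conditions the rule; the final letter is.
"ziwap" ends in -p. The one such stem in the data (kukvap → tikukvap) adds the prefix ti-, so the same rule applies.
So ziwap → tiziwap.

tiziwap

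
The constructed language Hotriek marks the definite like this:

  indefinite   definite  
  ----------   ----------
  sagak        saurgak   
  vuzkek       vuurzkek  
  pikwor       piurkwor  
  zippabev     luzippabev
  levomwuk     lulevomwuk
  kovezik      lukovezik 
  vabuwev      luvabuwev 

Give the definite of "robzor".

"robzor" has 2 vowels. The stems with 2 vowels (vuzkek → vuurzkek, sagak → saurgak, pikwor → piurkwor) insert -ur- after the first vowel.
So robzor → rourbzor.

rourbzor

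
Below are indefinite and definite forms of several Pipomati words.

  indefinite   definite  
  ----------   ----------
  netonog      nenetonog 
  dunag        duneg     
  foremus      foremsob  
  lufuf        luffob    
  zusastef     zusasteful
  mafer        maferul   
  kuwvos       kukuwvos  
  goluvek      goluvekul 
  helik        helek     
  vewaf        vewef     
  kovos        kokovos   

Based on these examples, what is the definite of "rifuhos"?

vewaf and lufuf both end in -f yet inflect differently (vewef, luffob), so the final letter is not what conditions the rule; the last vowel is.
"rifuhos" has last vowel 'o'. The stems whose last vowel is 'o' (netonog → nenetonog, kuwvos → kukuwvos, kovos → kokovos) repeat the first consonant+vowel as a prefix.
So rifuhos → ririfuhos.

ririfuhos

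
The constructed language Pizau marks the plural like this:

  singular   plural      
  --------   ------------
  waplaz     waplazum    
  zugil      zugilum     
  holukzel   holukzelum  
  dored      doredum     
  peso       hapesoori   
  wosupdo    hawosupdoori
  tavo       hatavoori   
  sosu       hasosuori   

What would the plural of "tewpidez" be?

waplaz and wosupdo both begin with w- yet inflect differently (waplazum, hawosupdoori), so the first letter is not what conditions the rule; whether the stem ends in a vowel or a consonant is.
"tewpidez" ends in a consonant. The stems ending in a consonant (waplaz → waplazum, zugil → zugilum, holukzel → holukzelum) add -um.
The other pattern: stems ending in a vowel add ha- … -ori around the stem.
So tewpidez → tewpidezum.

tewpidezum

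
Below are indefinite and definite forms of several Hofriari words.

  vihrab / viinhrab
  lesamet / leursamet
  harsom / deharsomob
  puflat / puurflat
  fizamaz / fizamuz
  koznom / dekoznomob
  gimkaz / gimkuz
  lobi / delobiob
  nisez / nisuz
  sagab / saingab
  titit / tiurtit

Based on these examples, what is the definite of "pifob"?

puflat and sagab both have last vowel 'a' yet inflect differently (puurflat, saingab), so the last vowel is not what conditions the rule; the final letter is.
"pifob" ends in -b. The stems ending in -b (sagab → saingab, vihrab → viinhrab) insert -in- after the first vowel.
The other patterns: stems ending in -t insert -ur- after the first vowel; stems ending in -z change the last vowel to 'u'; stems ending in -i or -m add de- … -ob around the stem.
So pifob → piinfob.

piinfob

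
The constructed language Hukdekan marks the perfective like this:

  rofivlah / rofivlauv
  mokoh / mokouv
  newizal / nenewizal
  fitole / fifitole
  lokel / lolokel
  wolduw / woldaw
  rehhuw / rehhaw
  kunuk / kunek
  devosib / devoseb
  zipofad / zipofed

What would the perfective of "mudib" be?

mudeb

"mudib" ends in -b. The one such stem in the data (devosib → devoseb) changes the last vowel to 'e' (as do kunuk, zipofad), so the same rule applies.
So mudib → mudeb.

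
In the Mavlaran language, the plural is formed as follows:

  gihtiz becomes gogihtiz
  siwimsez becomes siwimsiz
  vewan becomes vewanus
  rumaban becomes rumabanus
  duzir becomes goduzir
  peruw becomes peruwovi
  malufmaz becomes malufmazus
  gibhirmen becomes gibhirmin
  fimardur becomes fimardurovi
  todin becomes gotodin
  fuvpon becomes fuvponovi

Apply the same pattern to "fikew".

fikiw

fuvpon and todin both end in -n yet inflect differently (fuvponovi, gotodin), so the final letter is not what conditions the rule; the last vowel is.
"fikew" has last vowel 'e'. The stems whose last vowel is 'e' (siwimsez → siwimsiz, gibhirmen → gibhirmin) change the last vowel to 'i'.
So fikew → fikiw.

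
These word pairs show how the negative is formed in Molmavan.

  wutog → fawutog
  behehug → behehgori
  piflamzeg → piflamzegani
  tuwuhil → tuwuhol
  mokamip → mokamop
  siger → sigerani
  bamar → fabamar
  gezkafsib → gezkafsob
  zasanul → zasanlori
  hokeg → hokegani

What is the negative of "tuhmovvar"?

piflamzeg and behehug both end in -g yet inflect differently (piflamzegani, behehgori), so the final letter is not what conditions the rule; the last vowel is.
"tuhmovvar" has last vowel 'a'. The one such stem in the data (bamar → fabamar) adds the prefix fa-, so the same rule applies.
So tuhmovvar → fatuhmovvar.

fatuhmovvar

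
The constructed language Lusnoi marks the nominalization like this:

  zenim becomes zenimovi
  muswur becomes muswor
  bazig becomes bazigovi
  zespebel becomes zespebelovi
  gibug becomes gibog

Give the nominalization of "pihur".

"pihur" has last vowel 'u'. The stems whose last vowel is 'u' (gibug → gibog, muswur → muswor) change the last vowel to 'o'.
The other pattern: stems whose last vowel is 'e' or 'i' add -ovi.
So pihur → pihor.

pihor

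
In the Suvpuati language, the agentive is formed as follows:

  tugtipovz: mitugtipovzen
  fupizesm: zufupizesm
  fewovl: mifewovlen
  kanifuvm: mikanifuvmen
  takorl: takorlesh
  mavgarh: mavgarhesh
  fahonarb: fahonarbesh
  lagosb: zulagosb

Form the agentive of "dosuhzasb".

kanifuvm and fupizesm both end in -m yet inflect differently (mikanifuvmen, zufupizesm), so the final letter is not what conditions the rule; the second-to-last letter is.
"dosuhzasb" has second-to-last letter 's'. The stems whose second-to-last letter is 's' (fupizesm → zufupizesm, lagosb → zulagosb) add the prefix zu-.
So dosuhzasb → zudosuhzasb.

zudosuhzasb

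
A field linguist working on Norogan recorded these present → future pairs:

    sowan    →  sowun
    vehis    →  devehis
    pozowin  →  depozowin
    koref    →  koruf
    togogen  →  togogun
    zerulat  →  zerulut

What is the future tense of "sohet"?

togogen and pozowin both end in -n yet inflect differently (togogun, depozowin), so the final letter is not what conditions the rule; the last vowel is.
"sohet" has last vowel 'e'. The stems whose last vowel is 'e' (koref → koruf, togogen → togogun) change the last vowel to 'u'.
The other pattern: stems whose last vowel is 'i' add the prefix de-.
So sohet → sohut.

sohut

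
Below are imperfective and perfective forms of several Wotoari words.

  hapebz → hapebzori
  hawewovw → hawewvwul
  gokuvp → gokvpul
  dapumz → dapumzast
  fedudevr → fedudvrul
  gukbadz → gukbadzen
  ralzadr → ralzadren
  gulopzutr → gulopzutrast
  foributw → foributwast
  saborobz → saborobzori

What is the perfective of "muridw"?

muridwen

"muridw" has second-to-last letter 'd'. The stems whose second-to-last letter is 'd' (gukbadz → gukbadzen, ralzadr → ralzadren) add -en.
The other patterns: stems whose second-to-last letter is 'v' delete the last vowel and add -ul; stems whose second-to-last letter is 'b' add -ori; stems whose second-to-last letter is 'm' or 't' add -ast.
So muridw → muridwen.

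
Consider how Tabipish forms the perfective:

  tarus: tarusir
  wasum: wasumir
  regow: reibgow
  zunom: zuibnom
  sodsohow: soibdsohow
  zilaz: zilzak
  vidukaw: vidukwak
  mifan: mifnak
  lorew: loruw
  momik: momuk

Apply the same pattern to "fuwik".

"fuwik" has last vowel 'i'. The one such stem in the data (momik → momuk) changes the last vowel to 'u' (as does lorew), so the same rule applies.
So fuwik → fuwuk.

fuwuk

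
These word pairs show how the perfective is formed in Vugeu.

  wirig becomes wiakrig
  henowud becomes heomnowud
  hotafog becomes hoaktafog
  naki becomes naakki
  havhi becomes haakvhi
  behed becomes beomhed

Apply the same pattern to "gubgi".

"gubgi" ends in -i. The stems ending in -i (havhi → haakvhi, naki → naakki) insert -ak- after the first vowel.
So gubgi → guakbgi.

guakbgi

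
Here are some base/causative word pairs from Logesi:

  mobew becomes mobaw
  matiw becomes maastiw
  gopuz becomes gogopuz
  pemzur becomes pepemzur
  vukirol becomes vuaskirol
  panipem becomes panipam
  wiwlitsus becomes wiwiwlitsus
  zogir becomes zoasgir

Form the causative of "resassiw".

pemzur and zogir both end in -r yet inflect differently (pepemzur, zoasgir), so the final letter is not what conditions the rule; the last vowel is.
"resassiw" has last vowel 'i'. The stems whose last vowel is 'i' (zogir → zoasgir, matiw → maastiw) insert -as- after the first vowel.
The other patterns: stems whose last vowel is 'u' repeat the first consonant+vowel as a prefix; stems whose last vowel is 'e' change the last vowel to 'a'.
So resassiw → reassassiw.

reassassiw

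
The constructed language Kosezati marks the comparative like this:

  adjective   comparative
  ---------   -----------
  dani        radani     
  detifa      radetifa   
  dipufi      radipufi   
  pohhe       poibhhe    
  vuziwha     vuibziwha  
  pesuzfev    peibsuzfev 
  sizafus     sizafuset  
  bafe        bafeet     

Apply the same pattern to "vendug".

veibndug

"vendug" begins with v-. The one such stem in the data (vuziwha → vuibziwha) inserts -ib- after the first vowel (as do pohhe, pesuzfev), so the same rule applies.
The other patterns: stems beginning with d- add the prefix ra-; stems beginning with b- or s- add -et.
So vendug → veibndug.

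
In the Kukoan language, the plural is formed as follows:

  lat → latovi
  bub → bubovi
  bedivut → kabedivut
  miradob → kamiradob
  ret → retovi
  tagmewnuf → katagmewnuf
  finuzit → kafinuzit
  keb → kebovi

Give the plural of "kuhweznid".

keb and miradob both end in -b yet inflect differently (kebovi, kamiradob), so the final letter is not what conditions the rule; the number of vowels is.
"kuhweznid" has 3 vowels. The stems with 3 vowels (miradob → kamiradob, tagmewnuf → katagmewnuf, finuzit → kafinuzit) add the prefix ka-.
The other pattern: stems with 1 vowel add -ovi.
So kuhweznid → kakuhweznid.

kakuhweznid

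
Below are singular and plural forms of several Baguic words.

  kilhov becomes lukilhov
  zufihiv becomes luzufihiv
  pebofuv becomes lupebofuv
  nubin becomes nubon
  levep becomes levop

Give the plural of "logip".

zufihiv and nubin both have last vowel 'i' yet inflect differently (luzufihiv, nubon), so the last vowel is not what conditions the rule; the final letter is.
"logip" ends in -p. The one such stem in the data (levep → levop) changes the last vowel to 'o' (as does nubin), so the same rule applies.
So logip → logop.

logop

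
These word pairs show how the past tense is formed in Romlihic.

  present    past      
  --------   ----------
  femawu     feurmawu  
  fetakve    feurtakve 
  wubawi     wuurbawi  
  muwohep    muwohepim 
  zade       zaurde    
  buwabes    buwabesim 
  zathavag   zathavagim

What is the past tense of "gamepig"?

zade and buwabes both have last vowel 'e' yet inflect differently (zaurde, buwabesim), so the last vowel is not what conditions the rule; whether the stem ends in a vowel or a consonant is.
"gamepig" ends in a consonant. The stems ending in a consonant (zathavag → zathavagim, buwabes → buwabesim, muwohep → muwohepim) add -im.
The other pattern: stems ending in a vowel insert -ur- after the first vowel.
So gamepig → gamepigim.

gamepigim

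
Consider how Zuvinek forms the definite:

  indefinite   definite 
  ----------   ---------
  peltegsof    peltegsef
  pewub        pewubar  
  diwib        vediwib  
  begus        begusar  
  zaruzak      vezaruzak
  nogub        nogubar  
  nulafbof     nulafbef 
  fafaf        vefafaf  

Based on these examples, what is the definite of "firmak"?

vefirmak

"firmak" has last vowel 'a'. The stems whose last vowel is 'a' (fafaf → vefafaf, zaruzak → vezaruzak) add the prefix ve-.
So firmak → vefirmak.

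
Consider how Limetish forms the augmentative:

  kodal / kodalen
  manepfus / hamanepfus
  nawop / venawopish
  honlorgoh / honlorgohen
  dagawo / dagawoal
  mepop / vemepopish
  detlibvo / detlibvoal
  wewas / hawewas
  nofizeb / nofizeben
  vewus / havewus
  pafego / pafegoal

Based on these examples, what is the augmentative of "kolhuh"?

kolhuhen

mepop and detlibvo both have last vowel 'o' yet inflect differently (vemepopish, detlibvoal), so the last vowel is not what conditions the rule; the final letter is.
"kolhuh" ends in -h. The one such stem in the data (honlorgoh → honlorgohen) adds -en, so the same rule applies.
So kolhuh → kolhuhen.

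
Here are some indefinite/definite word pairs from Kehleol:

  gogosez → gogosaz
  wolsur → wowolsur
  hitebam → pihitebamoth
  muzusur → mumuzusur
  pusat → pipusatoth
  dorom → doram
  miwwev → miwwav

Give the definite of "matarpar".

dorom and hitebam both end in -m yet inflect differently (doram, pihitebamoth), so the final letter is not what conditions the rule; the last vowel is.
"matarpar" has last vowel 'a'. The stems whose last vowel is 'a' (pusat → pipusatoth, hitebam → pihitebamoth) add pi- … -oth around the stem.
The other patterns: stems whose last vowel is 'e' or 'o' change the last vowel to 'a'; stems whose last vowel is 'u' repeat the first consonant+vowel as a prefix.
So matarpar → pimatarparoth.

pimatarparoth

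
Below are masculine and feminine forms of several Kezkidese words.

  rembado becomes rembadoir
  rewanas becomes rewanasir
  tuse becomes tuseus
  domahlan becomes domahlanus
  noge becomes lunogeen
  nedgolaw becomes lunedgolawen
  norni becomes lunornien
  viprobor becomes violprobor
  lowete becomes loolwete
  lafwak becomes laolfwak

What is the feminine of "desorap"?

"desorap" begins with d-. The one such stem in the data (domahlan → domahlanus) adds -us, so the same rule applies.
The other patterns: stems beginning with r- add -ir; stems beginning with n- add lu- … -en around the stem; stems beginning with l- or v- insert -ol- after the first vowel.
So desorap → desorapus.

desorapus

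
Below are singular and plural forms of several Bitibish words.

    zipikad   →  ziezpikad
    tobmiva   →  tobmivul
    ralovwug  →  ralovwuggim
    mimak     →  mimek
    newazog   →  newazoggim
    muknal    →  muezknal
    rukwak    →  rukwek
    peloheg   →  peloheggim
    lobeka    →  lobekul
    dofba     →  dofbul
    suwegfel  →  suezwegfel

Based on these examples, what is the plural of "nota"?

notul

"nota" ends in -a. The stems ending in -a (dofba → dofbul, lobeka → lobekul, tobmiva → tobmivul) drop the final letter and add -ul.
So nota → notul.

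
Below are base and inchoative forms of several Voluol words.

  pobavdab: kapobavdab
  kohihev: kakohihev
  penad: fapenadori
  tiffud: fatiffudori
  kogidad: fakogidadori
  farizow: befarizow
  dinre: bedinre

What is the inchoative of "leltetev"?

"leltetev" ends in -v. The one such stem in the data (kohihev → kakohihev) adds the prefix ka-, so the same rule applies.
The other patterns: stems ending in -d add fa- … -ori around the stem; stems ending in -e or -w add the prefix be-.
So leltetev → kaleltetev.

kaleltetev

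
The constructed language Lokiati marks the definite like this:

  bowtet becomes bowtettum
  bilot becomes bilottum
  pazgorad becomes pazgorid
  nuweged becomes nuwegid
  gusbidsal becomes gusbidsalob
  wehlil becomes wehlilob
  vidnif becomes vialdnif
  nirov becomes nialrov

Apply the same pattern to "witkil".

bowtet and nuweged both have last vowel 'e' yet inflect differently (bowtettum, nuwegid), so the last vowel is not what conditions the rule; the final letter is.
"witkil" ends in -l. The stems ending in -l (gusbidsal → gusbidsalob, wehlil → wehlilob) add -ob.
So witkil → witkilob.

witkilob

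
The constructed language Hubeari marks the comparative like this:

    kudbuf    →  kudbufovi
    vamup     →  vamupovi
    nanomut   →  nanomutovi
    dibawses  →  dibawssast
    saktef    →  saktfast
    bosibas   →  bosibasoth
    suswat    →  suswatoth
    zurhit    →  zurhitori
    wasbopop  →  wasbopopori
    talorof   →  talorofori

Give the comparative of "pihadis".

pihadisori

"pihadis" has last vowel 'i'. The one such stem in the data (zurhit → zurhitori) adds -ori, so the same rule applies.
The other patterns: stems whose last vowel is 'u' add -ovi; stems whose last vowel is 'e' delete the last vowel and add -ast; stems whose last vowel is 'a' add -oth.
So pihadis → pihadisori.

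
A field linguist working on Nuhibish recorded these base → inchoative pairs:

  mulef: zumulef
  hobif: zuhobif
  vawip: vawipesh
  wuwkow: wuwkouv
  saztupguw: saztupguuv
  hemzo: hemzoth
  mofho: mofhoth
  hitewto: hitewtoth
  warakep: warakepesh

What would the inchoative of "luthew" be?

lutheuv

mofho and wuwkow both have last vowel 'o' yet inflect differently (mofhoth, wuwkouv), so the last vowel is not what conditions the rule; the final letter is.
"luthew" ends in -w. The stems ending in -w (wuwkow → wuwkouv, saztupguw → saztupguuv) drop the final letter and add -uv.
The other patterns: stems ending in -o drop the final letter and add -oth; stems ending in -p add -esh; stems ending in -f add the prefix zu-.
So luthew → lutheuv.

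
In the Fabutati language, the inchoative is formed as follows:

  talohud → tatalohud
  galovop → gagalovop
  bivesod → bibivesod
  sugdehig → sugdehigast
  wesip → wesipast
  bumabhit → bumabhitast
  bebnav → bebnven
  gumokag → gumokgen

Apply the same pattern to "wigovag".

wigovgen

"wigovag" has last vowel 'a'. The stems whose last vowel is 'a' (bebnav → bebnven, gumokag → gumokgen) delete the last vowel and add -en.
So wigovag → wigovgen.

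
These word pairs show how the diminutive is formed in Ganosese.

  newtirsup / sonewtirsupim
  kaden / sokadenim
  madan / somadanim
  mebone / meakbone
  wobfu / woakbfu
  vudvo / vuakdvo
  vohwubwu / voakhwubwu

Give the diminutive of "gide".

kaden and mebone both have last vowel 'e' yet inflect differently (sokadenim, meakbone), so the last vowel is not what conditions the rule; whether the stem ends in a vowel or a consonant is.
"gide" ends in a vowel. The stems ending in a vowel (mebone → meakbone, wobfu → woakbfu, vudvo → vuakdvo) insert -ak- after the first vowel.
The other pattern: stems ending in a consonant add so- … -im around the stem.
So gide → giakde.

giakde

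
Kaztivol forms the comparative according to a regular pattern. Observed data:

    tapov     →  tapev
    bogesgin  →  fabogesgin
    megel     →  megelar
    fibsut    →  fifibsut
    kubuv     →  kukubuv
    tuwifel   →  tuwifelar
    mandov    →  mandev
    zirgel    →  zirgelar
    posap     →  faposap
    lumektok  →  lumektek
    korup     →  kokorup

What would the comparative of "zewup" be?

zezewup

"zewup" has last vowel 'u'. The stems whose last vowel is 'u' (fibsut → fifibsut, korup → kokorup, kubuv → kukubuv) repeat the first consonant+vowel as a prefix.
The other patterns: stems whose last vowel is 'e' add -ar; stems whose last vowel is 'a' or 'i' add the prefix fa-; stems whose last vowel is 'o' change the last vowel to 'e'.
So zewup → zezewup.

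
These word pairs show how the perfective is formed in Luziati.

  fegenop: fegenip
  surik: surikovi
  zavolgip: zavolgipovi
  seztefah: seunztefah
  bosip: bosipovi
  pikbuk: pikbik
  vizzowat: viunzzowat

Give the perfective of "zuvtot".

surik and pikbuk both end in -k yet inflect differently (surikovi, pikbik), so the final letter is not what conditions the rule; the last vowel is.
"zuvtot" has last vowel 'o'. The one such stem in the data (fegenop → fegenip) changes the last vowel to 'i' (as does pikbuk), so the same rule applies.
The other patterns: stems whose last vowel is 'i' add -ovi; stems whose last vowel is 'a' insert -un- after the first vowel.
So zuvtot → zuvtit.

zuvtit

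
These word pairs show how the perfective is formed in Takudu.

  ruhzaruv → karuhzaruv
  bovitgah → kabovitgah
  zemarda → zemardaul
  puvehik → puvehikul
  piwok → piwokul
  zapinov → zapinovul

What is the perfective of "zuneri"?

ruhzaruv and zapinov both end in -v yet inflect differently (karuhzaruv, zapinovul), so the final letter is not what conditions the rule; the first letter is.
"zuneri" begins with z-. The stems beginning with z- (zemarda → zemardaul, zapinov → zapinovul) add -ul.
The other pattern: stems beginning with b- or r- add the prefix ka-.
So zuneri → zuneriul.

zuneriul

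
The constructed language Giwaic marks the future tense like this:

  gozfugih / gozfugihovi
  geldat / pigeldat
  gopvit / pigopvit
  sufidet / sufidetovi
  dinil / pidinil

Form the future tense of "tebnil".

"tebnil" has 2 vowels. The stems with 2 vowels (gopvit → pigopvit, geldat → pigeldat, dinil → pidinil) add the prefix pi-.
The other pattern: stems with 3 vowels add -ovi.
So tebnil → pitebnil.

pitebnil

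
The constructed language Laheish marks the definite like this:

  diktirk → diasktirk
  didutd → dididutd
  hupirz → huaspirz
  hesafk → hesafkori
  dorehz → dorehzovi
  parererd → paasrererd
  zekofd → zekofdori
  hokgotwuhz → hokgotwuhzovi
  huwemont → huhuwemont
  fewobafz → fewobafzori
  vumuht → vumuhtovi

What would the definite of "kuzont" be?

kukuzont

hupirz and hokgotwuhz both end in -z yet inflect differently (huaspirz, hokgotwuhzovi), so the final letter is not what conditions the rule; the second-to-last letter is.
"kuzont" has second-to-last letter 'n'. The one such stem in the data (huwemont → huhuwemont) repeats the first consonant+vowel as a prefix (as does didutd), so the same rule applies.
The other patterns: stems whose second-to-last letter is 'r' insert -as- after the first vowel; stems whose second-to-last letter is 'h' add -ovi; stems whose second-to-last letter is 'f' add -ori.
So kuzont → kukuzont.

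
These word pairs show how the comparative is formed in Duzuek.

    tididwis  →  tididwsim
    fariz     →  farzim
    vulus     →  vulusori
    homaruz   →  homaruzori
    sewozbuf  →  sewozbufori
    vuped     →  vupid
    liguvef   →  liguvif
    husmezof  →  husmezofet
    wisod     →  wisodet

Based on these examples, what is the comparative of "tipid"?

"tipid" has last vowel 'i'. The stems whose last vowel is 'i' (tididwis → tididwsim, fariz → farzim) delete the last vowel and add -im.
The other patterns: stems whose last vowel is 'u' add -ori; stems whose last vowel is 'e' change the last vowel to 'i'; stems whose last vowel is 'o' add -et.
So tipid → tipdim.

tipdim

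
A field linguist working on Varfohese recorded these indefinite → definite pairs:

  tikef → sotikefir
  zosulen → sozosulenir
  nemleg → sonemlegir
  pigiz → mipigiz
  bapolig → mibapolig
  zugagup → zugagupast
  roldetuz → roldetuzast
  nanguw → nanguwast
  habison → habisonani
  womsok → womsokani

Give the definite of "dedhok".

"dedhok" has last vowel 'o'. The stems whose last vowel is 'o' (habison → habisonani, womsok → womsokani) add -ani.
So dedhok → dedhokani.

dedhokani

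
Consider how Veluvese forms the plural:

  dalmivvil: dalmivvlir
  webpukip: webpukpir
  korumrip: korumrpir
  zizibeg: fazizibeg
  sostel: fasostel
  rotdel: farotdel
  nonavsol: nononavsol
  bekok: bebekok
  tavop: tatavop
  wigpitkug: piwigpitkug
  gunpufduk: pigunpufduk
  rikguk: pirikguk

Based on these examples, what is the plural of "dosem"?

"dosem" has last vowel 'e'. The stems whose last vowel is 'e' (zizibeg → fazizibeg, sostel → fasostel, rotdel → farotdel) add the prefix fa-.
The other patterns: stems whose last vowel is 'i' delete the last vowel and add -ir; stems whose last vowel is 'o' repeat the first consonant+vowel as a prefix; stems whose last vowel is 'u' add the prefix pi-.
So dosem → fadosem.

fadosem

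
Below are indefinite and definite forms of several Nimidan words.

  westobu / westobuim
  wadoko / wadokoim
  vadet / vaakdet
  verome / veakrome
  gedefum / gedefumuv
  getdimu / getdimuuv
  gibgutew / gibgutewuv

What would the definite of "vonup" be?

"vonup" begins with v-. The stems beginning with v- (vadet → vaakdet, verome → veakrome) insert -ak- after the first vowel.
So vonup → voaknup.

voaknup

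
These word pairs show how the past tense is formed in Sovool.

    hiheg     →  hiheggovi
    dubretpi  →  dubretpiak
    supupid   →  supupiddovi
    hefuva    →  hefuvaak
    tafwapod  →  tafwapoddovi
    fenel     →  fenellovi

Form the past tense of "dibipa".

dibipaak

dubretpi and supupid both have last vowel 'i' yet inflect differently (dubretpiak, supupiddovi), so the last vowel is not what conditions the rule; whether the stem ends in a vowel or a consonant is.
"dibipa" ends in a vowel. The stems ending in a vowel (dubretpi → dubretpiak, hefuva → hefuvaak) add -ak.
The other pattern: stems ending in a consonant double the final consonant and add -ovi.
So dibipa → dibipaak.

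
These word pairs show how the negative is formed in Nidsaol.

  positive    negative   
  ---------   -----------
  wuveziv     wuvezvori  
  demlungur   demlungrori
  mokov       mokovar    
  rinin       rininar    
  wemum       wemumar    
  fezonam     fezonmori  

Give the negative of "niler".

nilerar

wemum and fezonam both end in -m yet inflect differently (wemumar, fezonmori), so the final letter is not what conditions the rule; the number of vowels is.
"niler" has 2 vowels. The stems with 2 vowels (wemum → wemumar, rinin → rininar, mokov → mokovar) add -ar.
The other pattern: stems with 3 vowels delete the last vowel and add -ori.
So niler → nilerar.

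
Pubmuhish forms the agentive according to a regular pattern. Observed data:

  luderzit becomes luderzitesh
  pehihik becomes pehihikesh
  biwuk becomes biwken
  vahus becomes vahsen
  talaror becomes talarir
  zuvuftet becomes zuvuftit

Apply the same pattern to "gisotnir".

pehihik and biwuk both end in -k yet inflect differently (pehihikesh, biwken), so the final letter is not what conditions the rule; the last vowel is.
"gisotnir" has last vowel 'i'. The stems whose last vowel is 'i' (luderzit → luderzitesh, pehihik → pehihikesh) add -esh.
So gisotnir → gisotniresh.

gisotniresh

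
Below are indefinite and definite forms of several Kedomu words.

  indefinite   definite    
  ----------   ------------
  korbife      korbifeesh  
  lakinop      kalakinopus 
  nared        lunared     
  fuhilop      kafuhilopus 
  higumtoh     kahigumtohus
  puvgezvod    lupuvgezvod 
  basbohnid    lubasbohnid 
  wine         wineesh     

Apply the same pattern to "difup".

kadifupus

"difup" ends in -p. The stems ending in -p (fuhilop → kafuhilopus, lakinop → kalakinopus) add ka- … -us around the stem.
So difup → kadifupus.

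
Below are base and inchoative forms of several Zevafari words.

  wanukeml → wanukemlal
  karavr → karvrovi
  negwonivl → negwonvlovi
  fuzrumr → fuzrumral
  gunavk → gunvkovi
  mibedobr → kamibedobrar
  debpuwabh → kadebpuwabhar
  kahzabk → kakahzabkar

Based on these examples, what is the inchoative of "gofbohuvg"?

gofbohvgovi

gunavk and kahzabk both end in -k yet inflect differently (gunvkovi, kakahzabkar), so the final letter is not what conditions the rule; the second-to-last letter is.
"gofbohuvg" has second-to-last letter 'v'. The stems whose second-to-last letter is 'v' (negwonivl → negwonvlovi, gunavk → gunvkovi, karavr → karvrovi) delete the last vowel and add -ovi.
The other patterns: stems whose second-to-last letter is 'b' add ka- … -ar around the stem; stems whose second-to-last letter is 'm' add -al.
So gofbohuvg → gofbohvgovi.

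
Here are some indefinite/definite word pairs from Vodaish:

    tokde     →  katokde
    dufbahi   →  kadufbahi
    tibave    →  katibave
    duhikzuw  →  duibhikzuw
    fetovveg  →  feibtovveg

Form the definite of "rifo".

karifo

"rifo" ends in a vowel. The stems ending in a vowel (tokde → katokde, dufbahi → kadufbahi, tibave → katibave) add the prefix ka-.
The other pattern: stems ending in a consonant insert -ib- after the first vowel.
So rifo → karifo.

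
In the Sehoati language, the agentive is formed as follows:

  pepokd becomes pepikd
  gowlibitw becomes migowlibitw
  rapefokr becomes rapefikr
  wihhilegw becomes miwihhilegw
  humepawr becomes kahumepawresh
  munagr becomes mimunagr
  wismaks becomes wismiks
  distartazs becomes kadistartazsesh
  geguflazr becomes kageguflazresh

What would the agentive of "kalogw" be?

mikalogw

"kalogw" has second-to-last letter 'g'. The stems whose second-to-last letter is 'g' (wihhilegw → miwihhilegw, munagr → mimunagr) add the prefix mi-.
The other patterns: stems whose second-to-last letter is 'w' or 'z' add ka- … -esh around the stem; stems whose second-to-last letter is 'k' change the last vowel to 'i'.
So kalogw → mikalogw.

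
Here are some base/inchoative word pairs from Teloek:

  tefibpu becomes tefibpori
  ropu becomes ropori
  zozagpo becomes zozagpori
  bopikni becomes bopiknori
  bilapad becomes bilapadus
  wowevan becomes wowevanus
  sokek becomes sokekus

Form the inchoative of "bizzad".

bizzadus

bopikni and bilapad both begin with b- yet inflect differently (bopiknori, bilapadus), so the first letter is not what conditions the rule; whether the stem ends in a vowel or a consonant is.
"bizzad" ends in a consonant. The stems ending in a consonant (bilapad → bilapadus, wowevan → wowevanus, sokek → sokekus) add -us.
The other pattern: stems ending in a vowel drop the final letter and add -ori.
So bizzad → bizzadus.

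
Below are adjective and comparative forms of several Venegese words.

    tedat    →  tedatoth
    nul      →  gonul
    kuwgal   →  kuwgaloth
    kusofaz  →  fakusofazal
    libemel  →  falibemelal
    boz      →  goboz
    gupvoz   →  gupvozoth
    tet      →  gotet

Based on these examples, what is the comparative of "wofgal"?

wofgaloth

tet and tedat both end in -t yet inflect differently (gotet, tedatoth), so the final letter is not what conditions the rule; the number of vowels is.
"wofgal" has 2 vowels. The stems with 2 vowels (tedat → tedatoth, gupvoz → gupvozoth, kuwgal → kuwgaloth) add -oth.
So wofgal → wofgaloth.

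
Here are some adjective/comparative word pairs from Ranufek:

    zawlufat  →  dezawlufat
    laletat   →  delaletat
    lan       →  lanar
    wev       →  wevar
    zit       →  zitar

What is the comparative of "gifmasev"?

zawlufat and zit both end in -t yet inflect differently (dezawlufat, zitar), so the final letter is not what conditions the rule; the number of vowels is.
"gifmasev" has 3 vowels. The stems with 3 vowels (zawlufat → dezawlufat, laletat → delaletat) add the prefix de-.
So gifmasev → degifmasev.

degifmasev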